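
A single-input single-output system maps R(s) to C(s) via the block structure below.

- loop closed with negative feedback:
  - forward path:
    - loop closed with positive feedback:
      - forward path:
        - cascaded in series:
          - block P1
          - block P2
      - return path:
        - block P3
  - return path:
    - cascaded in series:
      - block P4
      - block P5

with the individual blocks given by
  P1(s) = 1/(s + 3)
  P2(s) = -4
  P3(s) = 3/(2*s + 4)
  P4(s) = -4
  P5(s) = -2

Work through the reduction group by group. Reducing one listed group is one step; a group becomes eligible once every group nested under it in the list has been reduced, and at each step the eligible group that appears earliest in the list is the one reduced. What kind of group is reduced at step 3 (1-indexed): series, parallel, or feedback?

Answer: series

Working:
(1) cascade P1, P2
(2) collapse the loop ((P1*P2) forward, P3 return)
(3) cascade P4, P5
(4) close the feedback loop around [(P1*P2)/(1-(P1*P2)*P3)], (P4*P5)
Step 3: series.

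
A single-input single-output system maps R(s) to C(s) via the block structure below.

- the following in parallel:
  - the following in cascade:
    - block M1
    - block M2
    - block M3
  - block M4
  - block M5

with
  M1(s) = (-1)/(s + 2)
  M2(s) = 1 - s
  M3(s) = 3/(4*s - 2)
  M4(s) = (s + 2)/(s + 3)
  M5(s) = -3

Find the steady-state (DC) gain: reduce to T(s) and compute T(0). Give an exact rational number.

Step 1. series reduction of M1, M2, M3 = (3*s - 3)/(4*s^2 + 6*s - 4)
Step 2. sum the parallel branches (M1*M2*M3), M4, M5 = (-8*s^3 - 37*s^2 - 28*s + 19)/(4*s^3 + 18*s^2 + 14*s - 12)
DC gain: substitute s = 0 into T(s) from step 2: T(0) = 19/(-12) = -19/12.

Hence the answer: -19/12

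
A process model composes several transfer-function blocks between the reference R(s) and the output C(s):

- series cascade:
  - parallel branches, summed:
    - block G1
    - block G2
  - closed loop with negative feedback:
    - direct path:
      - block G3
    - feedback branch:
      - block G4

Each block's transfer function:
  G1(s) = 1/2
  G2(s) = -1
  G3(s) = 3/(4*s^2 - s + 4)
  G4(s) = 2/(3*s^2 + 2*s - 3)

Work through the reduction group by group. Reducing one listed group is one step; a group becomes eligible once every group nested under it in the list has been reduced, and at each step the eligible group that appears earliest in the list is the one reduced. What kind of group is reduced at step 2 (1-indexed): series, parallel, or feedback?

1. sum the parallel branches G1, G2
2. feedback reduction of G3, G4
3. cascade (G1+G2), [G3/(1+G3*G4)]
Step 2 collapses a feedback group.

Answer: feedback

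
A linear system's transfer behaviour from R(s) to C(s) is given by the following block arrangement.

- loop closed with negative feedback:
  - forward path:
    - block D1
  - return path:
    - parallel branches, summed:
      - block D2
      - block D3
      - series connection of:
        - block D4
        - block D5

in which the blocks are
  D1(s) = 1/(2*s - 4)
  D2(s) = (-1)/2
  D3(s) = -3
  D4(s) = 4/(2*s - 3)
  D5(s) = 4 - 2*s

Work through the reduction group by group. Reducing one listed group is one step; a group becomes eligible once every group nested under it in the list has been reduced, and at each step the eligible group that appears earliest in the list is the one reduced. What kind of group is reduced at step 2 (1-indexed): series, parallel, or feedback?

Step 1. cascade D4, D5
Step 2. add D2, D3, (D4*D5) (parallel)
Step 3. close the feedback loop around D1, (D2+D3+(D4*D5))
The group at step 2 is a parallel group.

Hence the answer: parallel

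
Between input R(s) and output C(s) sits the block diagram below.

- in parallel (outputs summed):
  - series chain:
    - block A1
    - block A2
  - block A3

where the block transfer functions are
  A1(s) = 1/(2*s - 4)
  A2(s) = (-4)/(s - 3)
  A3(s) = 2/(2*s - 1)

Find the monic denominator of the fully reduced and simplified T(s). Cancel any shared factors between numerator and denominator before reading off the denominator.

Answer: s^3 - 11*s^2/2 + 17*s/2 - 3

Working:
(1) multiply A1, A2 (series) = (-2)/(s^2 - 5*s + 6)
(2) sum the parallel branches (A1*A2), A3 = (2*s^2 - 14*s + 14)/(2*s^3 - 11*s^2 + 17*s - 6)
That last expression is T(s), already simplified. Scaling its denominator by 1/2 (the reciprocal of the leading coefficient) yields the monic denominator.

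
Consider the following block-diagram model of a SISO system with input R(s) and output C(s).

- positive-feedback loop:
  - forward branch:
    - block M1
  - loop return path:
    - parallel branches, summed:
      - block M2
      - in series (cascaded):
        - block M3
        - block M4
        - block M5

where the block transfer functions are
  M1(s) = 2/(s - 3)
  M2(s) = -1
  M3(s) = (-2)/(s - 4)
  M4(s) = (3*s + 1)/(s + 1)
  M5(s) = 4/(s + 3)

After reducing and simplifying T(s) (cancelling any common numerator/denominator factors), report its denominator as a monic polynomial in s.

Reducing step by step:

1. combine M3, M4, M5 in series, giving (-24*s - 8)/(s^3 - 13*s - 12)
2. combine M2, (M3*M4*M5) in parallel, giving (-s^3 - 11*s + 4)/(s^3 - 13*s - 12)
3. reduce the feedback loop with forward M1 and return (M2+(M3*M4*M5)), giving (2*s^3 - 26*s - 24)/(s^4 - s^3 - 13*s^2 + 49*s + 28)
Step 3 gives the fully reduced T(s), with no common factor left to cancel. The denominator is already monic (leading coefficient 1).

Answer: s^4 - s^3 - 13*s^2 + 49*s + 28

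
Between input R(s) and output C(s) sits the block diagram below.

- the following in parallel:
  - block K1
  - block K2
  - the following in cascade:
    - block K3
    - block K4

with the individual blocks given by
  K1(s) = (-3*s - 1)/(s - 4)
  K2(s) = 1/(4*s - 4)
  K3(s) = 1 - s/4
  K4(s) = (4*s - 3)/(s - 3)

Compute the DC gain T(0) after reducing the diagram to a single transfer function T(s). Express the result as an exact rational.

First reduce the diagram to T(s).

[1] cascade K3, K4; result (-4*s^2 + 19*s - 12)/(4*s - 12)
[2] parallel reduction of K1, K2, (K3*K4); result (-4*s^4 + 27*s^3 - 78*s^2 + 109*s - 48)/(4*s^3 - 32*s^2 + 76*s - 48)
The step-2 result is T(s). Setting s = 0: T(0) = -48/(-48) = 1.

Answer: 1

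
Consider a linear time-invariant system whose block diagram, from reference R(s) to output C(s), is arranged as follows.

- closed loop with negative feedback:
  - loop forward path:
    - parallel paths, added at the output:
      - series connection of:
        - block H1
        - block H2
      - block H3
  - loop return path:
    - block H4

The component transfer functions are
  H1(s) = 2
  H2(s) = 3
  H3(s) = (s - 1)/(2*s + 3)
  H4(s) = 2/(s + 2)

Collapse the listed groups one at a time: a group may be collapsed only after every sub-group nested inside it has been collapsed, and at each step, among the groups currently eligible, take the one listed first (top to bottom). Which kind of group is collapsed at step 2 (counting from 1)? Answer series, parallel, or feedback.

Answer: parallel

Working:
1. series reduction of H1, H2
2. add (H1*H2), H3 (parallel)
3. reduce the feedback loop with forward ((H1*H2)+H3) and return H4
At step 2 the group reduced is parallel.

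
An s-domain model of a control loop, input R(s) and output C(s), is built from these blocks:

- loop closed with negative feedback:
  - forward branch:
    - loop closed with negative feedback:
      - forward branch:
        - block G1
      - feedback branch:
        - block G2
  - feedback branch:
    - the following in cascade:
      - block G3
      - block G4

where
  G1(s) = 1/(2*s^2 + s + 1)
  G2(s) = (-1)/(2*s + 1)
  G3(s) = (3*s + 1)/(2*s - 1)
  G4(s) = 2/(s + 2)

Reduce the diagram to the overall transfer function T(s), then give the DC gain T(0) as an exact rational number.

(1) close the feedback loop around G1, G2: (2*s + 1)/(4*s^3 + 4*s^2 + 3*s)
(2) series reduction of G3, G4: (6*s + 2)/(2*s^2 + 3*s - 2)
(3) close the feedback loop around [G1/(1+G1*G2)], (G3*G4): (4*s^3 + 8*s^2 - s - 2)/(8*s^5 + 20*s^4 + 10*s^3 + 13*s^2 + 4*s + 2)
That last expression is T(s); at s = 0 only the constant terms survive, so T(0) = -2/2 = -1.

Final answer: -1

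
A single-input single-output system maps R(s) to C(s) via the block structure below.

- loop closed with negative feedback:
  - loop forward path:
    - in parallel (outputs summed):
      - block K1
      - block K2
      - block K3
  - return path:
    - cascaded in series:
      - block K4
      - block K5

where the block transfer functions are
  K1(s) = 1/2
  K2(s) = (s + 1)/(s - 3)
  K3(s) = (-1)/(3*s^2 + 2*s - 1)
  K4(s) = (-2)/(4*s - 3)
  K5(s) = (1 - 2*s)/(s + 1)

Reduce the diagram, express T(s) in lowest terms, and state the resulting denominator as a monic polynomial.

Step 1: parallel reduction of K1, K2, K3; result (9*s^3 + 3*s^2 - 7*s + 7)/(6*s^3 - 14*s^2 - 14*s + 6)
Step 2: cascade K4, K5; result (4*s - 2)/(4*s^2 + s - 3)
Step 3: close the feedback loop around (K1+K2+K3), (K4*K5); result (36*s^5 + 21*s^4 - 52*s^3 + 12*s^2 + 28*s - 21)/(24*s^5 - 14*s^4 - 94*s^3 + 18*s^2 + 90*s - 32)
That last expression is T(s), already simplified. Scaling its denominator by 1/24 (the reciprocal of the leading coefficient) yields the monic denominator.

Therefore the answer is s^5 - 7*s^4/12 - 47*s^3/12 + 3*s^2/4 + 15*s/4 - 4/3.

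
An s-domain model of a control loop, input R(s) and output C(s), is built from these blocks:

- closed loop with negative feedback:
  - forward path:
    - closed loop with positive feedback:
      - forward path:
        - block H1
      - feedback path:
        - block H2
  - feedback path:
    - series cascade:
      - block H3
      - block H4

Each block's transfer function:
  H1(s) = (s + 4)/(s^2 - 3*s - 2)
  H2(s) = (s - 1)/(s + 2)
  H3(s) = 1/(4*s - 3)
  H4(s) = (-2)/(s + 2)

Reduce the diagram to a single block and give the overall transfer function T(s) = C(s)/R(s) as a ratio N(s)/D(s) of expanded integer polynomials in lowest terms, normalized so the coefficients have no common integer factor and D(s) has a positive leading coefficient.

First reduce the diagram to T(s).

Step 1. feedback reduction of H1, H2 = (s^2 + 6*s + 8)/(s^3 - 2*s^2 - 11*s)
Step 2. reduce the series chain H3, H4 = (-2)/(4*s^2 + 5*s - 6)
Step 3. apply the feedback formula to [H1/(1-H1*H2)], (H3*H4); the result is T(s) itself (integer coefficients, no common factor, positive leading denominator coefficient)

Answer: (4*s^3 + 21*s^2 + 14*s - 24)/(4*s^4 - 11*s^3 - 38*s^2 + 31*s - 8)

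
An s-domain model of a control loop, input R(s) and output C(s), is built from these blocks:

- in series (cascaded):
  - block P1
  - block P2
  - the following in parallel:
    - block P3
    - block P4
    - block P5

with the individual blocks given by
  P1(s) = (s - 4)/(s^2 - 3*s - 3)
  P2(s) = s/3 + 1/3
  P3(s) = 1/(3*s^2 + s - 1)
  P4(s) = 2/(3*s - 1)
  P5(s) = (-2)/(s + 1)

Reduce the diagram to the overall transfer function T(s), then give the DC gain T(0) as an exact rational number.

Step 1 - reduce the parallel group P3, P4, P5 gives (-12*s^3 + 11*s^2 + 10*s - 5)/(9*s^4 + 9*s^3 - 4*s^2 - 3*s + 1)
Step 2 - multiply P1, P2, (P3+P4+P5) (series) gives (-12*s^4 + 59*s^3 - 34*s^2 - 45*s + 20)/(27*s^5 - 81*s^4 - 93*s^3 + 39*s^2 + 27*s - 9)
DC gain: substitute s = 0 into T(s) from step 2: T(0) = 20/(-9) = -20/9.

Final answer: -20/9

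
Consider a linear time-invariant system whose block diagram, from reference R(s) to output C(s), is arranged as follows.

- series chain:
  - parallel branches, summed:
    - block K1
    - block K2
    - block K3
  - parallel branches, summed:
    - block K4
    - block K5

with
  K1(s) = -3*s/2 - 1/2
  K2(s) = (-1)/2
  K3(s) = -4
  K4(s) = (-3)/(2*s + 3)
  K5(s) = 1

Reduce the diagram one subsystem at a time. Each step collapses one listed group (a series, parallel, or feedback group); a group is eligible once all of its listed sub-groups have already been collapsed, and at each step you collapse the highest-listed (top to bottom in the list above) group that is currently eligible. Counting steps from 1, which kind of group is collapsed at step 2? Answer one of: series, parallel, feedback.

1. combine K1, K2, K3 in parallel
2. combine K4, K5 in parallel
3. multiply (K1+K2+K3), (K4+K5) (series)
The group at step 2 is a parallel group.

Final answer: parallel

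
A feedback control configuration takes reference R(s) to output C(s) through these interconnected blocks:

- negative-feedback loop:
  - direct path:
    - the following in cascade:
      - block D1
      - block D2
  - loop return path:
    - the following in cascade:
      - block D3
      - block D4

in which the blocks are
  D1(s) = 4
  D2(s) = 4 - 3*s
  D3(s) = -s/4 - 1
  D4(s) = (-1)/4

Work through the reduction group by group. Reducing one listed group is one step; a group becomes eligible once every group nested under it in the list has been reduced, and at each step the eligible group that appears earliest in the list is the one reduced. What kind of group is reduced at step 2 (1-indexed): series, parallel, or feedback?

Step 1 - multiply D1, D2 (series)
Step 2 - combine D3, D4 in series
Step 3 - feedback reduction of (D1*D2), (D3*D4)
Step 2 collapses a series group.

Therefore the answer is series.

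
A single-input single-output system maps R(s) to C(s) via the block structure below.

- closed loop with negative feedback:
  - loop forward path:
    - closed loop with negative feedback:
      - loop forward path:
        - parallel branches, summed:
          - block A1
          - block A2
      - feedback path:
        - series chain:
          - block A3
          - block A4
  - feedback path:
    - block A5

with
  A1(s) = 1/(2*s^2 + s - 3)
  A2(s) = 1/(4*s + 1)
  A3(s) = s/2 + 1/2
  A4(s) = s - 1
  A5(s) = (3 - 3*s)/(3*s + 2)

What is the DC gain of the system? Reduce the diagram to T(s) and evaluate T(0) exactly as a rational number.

Step 1 - combine A1, A2 in parallel -> (2*s^2 + 5*s - 2)/(8*s^3 + 6*s^2 - 11*s - 3)
Step 2 - multiply A3, A4 (series) -> s^2/2 - 1/2
Step 3 - apply the feedback formula to (A1+A2), (A3*A4) -> (4*s^2 + 10*s - 4)/(2*s^4 + 21*s^3 + 8*s^2 - 27*s - 4)
Step 4 - collapse the loop ([(A1+A2)/(1+(A1+A2)*(A3*A4))] forward, A5 return) -> (12*s^3 + 38*s^2 + 8*s - 8)/(6*s^5 + 67*s^4 + 54*s^3 - 83*s^2 - 24*s - 20)
The step-4 result is T(s). Setting s = 0: T(0) = -8/(-20) = 2/5.

Final answer: 2/5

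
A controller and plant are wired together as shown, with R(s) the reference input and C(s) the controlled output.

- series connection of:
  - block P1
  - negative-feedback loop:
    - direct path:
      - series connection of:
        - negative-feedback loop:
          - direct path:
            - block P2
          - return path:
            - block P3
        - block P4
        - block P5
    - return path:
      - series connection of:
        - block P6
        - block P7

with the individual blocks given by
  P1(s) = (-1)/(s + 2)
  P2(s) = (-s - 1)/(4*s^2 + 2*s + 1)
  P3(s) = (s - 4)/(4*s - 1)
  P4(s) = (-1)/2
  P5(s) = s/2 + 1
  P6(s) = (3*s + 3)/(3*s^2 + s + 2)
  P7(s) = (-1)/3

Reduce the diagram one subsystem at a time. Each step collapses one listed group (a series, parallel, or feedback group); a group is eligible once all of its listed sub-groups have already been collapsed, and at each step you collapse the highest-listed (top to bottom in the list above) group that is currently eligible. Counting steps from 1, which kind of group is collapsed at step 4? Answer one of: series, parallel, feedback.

Step 1 - reduce the feedback loop with forward P2 and return P3
Step 2 - combine [P2/(1+P2*P3)], P4, P5 in series
Step 3 - combine P6, P7 in series
Step 4 - close the feedback loop around ([P2/(1+P2*P3)]*P4*P5), (P6*P7)
Step 5 - cascade P1, [([P2/(1+P2*P3)]*P4*P5)/(1+([P2/(1+P2*P3)]*P4*P5)*(P6*P7))]
The group at step 4 is a feedback group.

Therefore the answer is feedback.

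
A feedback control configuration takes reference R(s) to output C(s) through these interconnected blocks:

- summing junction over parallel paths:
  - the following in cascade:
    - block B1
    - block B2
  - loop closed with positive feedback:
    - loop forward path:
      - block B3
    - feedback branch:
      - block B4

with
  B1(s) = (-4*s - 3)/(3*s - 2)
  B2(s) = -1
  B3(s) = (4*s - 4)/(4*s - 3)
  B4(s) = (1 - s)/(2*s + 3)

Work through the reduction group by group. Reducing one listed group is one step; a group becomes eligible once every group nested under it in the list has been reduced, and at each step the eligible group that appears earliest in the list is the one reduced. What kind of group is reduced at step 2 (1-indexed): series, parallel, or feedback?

(1) reduce the series chain B1, B2
(2) collapse the loop (B3 forward, B4 return)
(3) add (B1*B2), [B3/(1-B3*B4)] (parallel)
Step 2 collapses a feedback group.

Answer: feedback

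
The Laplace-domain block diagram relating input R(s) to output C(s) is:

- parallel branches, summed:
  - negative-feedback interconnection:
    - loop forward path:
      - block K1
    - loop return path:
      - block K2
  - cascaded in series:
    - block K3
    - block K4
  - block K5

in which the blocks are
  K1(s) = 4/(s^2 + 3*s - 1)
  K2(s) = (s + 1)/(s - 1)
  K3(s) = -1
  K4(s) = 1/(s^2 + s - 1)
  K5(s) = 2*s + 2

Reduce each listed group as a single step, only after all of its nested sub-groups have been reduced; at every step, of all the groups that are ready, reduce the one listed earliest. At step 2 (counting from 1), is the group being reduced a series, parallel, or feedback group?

1. feedback reduction of K1, K2
2. combine K3, K4 in series
3. sum the parallel branches [K1/(1+K1*K2)], (K3*K4), K5
So the answer for step 2 is series.

Therefore the answer is series.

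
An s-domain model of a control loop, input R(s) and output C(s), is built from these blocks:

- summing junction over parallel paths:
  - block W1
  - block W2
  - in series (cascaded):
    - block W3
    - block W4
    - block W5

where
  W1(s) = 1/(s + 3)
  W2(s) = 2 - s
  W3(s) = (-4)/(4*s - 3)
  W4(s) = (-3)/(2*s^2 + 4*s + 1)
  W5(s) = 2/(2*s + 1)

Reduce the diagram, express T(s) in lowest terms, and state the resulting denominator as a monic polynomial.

Answer: s^5 + 19*s^4/4 + 39*s^3/8 - 2*s^2 - 45*s/16 - 9/16

Working:
Step 1 - cascade W3, W4, W5, giving 24/(16*s^4 + 28*s^3 - 6*s^2 - 14*s - 3)
Step 2 - parallel reduction of W1, W2, (W3*W4*W5), giving (-16*s^6 - 44*s^5 + 90*s^4 + 216*s^3 - 25*s^2 - 71*s + 51)/(16*s^5 + 76*s^4 + 78*s^3 - 32*s^2 - 45*s - 9)
No further cancellation is possible in the step-2 result, so that is T(s). Its denominator becomes monic after dividing by the leading coefficient 16.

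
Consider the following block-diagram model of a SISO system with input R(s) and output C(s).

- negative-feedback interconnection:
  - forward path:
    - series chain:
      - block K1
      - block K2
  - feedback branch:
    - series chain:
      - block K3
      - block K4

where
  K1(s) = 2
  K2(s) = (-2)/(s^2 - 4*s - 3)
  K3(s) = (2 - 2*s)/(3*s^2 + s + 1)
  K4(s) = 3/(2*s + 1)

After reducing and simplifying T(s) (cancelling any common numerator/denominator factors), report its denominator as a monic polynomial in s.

[1] combine K1, K2 in series; result (-4)/(s^2 - 4*s - 3)
[2] series reduction of K3, K4; result (6 - 6*s)/(6*s^3 + 5*s^2 + 3*s + 1)
[3] reduce the feedback loop with forward (K1*K2) and return (K3*K4); result (-24*s^3 - 20*s^2 - 12*s - 4)/(6*s^5 - 19*s^4 - 35*s^3 - 26*s^2 + 11*s - 27)
No further cancellation is possible in the step-3 result, so that is T(s). Its denominator becomes monic after dividing by the leading coefficient 6.

Therefore the answer is s^5 - 19*s^4/6 - 35*s^3/6 - 13*s^2/3 + 11*s/6 - 9/2.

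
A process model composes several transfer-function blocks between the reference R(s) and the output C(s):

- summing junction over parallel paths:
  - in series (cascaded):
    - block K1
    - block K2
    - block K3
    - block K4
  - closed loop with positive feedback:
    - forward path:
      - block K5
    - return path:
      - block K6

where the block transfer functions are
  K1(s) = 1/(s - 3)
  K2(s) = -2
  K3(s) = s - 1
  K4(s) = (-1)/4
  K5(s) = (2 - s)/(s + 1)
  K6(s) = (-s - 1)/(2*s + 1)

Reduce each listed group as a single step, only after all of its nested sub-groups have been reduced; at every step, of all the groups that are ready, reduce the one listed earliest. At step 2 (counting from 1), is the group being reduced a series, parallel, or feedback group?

(1) cascade K1, K2, K3, K4
(2) reduce the feedback loop with forward K5 and return K6
(3) reduce the parallel group (K1*K2*K3*K4), [K5/(1-K5*K6)]
Step 2: feedback.

Hence the answer: feedback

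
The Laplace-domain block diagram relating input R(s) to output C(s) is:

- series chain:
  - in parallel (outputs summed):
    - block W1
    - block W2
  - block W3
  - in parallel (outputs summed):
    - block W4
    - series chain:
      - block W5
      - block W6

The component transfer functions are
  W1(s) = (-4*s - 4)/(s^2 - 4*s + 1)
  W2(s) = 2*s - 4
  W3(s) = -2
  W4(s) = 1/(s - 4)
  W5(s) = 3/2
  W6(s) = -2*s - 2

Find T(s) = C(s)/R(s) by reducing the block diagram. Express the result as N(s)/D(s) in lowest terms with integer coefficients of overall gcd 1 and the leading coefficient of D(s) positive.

[1] sum the parallel branches W1, W2, giving (2*s^3 - 12*s^2 + 14*s - 8)/(s^2 - 4*s + 1)
[2] series reduction of W5, W6, giving -3*s - 3
[3] reduce the parallel group W4, (W5*W6), giving (-3*s^2 + 9*s + 13)/(s - 4)
[4] combine (W1+W2), W3, (W4+(W5*W6)) in series: this yields T(s), and no further normalization is needed

Hence the answer: (12*s^5 - 108*s^4 + 248*s^3 + 12*s^2 - 220*s + 208)/(s^3 - 8*s^2 + 17*s - 4)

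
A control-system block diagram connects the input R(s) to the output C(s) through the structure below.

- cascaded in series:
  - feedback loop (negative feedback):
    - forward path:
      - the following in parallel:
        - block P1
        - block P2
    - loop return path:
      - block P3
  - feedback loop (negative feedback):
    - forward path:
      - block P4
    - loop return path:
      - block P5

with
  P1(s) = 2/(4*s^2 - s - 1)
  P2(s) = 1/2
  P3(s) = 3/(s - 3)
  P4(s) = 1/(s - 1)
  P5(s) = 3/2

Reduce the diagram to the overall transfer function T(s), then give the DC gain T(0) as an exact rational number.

Reducing step by step:

1. add P1, P2 (parallel); result (4*s^2 - s + 3)/(8*s^2 - 2*s - 2)
2. apply the feedback formula to (P1+P2), P3; result (4*s^3 - 13*s^2 + 6*s - 9)/(8*s^3 - 14*s^2 + s + 15)
3. close the feedback loop around P4, P5; result 2/(2*s + 1)
4. cascade [(P1+P2)/(1+(P1+P2)*P3)], [P4/(1+P4*P5)]; result (8*s^3 - 26*s^2 + 12*s - 18)/(16*s^4 - 20*s^3 - 12*s^2 + 31*s + 15)
That last expression is T(s); at s = 0 only the constant terms survive, so T(0) = -18/15 = -6/5.

Answer: -6/5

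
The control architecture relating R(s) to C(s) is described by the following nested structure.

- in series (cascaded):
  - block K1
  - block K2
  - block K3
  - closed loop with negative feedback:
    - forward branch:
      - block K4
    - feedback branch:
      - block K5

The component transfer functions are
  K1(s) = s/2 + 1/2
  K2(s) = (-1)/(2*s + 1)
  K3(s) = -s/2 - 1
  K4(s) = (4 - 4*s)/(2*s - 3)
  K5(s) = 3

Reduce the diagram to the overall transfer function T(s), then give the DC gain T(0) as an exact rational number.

[1] close the feedback loop around K4, K5 gives (4*s - 4)/(10*s - 9)
[2] multiply K1, K2, K3, [K4/(1+K4*K5)] (series) gives (s^3 + 2*s^2 - s - 2)/(20*s^2 - 8*s - 9)
DC gain: substitute s = 0 into T(s) from step 2: T(0) = -2/(-9) = 2/9.

Answer: 2/9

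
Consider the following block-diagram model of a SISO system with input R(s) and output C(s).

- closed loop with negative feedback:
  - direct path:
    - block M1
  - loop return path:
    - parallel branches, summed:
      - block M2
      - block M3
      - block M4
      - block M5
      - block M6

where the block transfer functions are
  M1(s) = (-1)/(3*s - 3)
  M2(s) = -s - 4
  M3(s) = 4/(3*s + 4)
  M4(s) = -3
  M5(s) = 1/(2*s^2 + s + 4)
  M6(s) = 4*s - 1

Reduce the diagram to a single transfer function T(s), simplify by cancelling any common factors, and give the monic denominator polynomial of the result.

(1) combine M2, M3, M4, M5, M6 in parallel; result (18*s^4 - 15*s^3 - 32*s^2 - 73*s - 108)/(6*s^3 + 11*s^2 + 16*s + 16)
(2) close the feedback loop around M1, (M2+M3+M4+M5+M6); result (-6*s^3 - 11*s^2 - 16*s - 16)/(30*s^3 + 47*s^2 + 73*s + 60)
No further cancellation is possible in the step-2 result, so that is T(s). Its denominator becomes monic after dividing by the leading coefficient 30.

Therefore the answer is s^3 + 47*s^2/30 + 73*s/30 + 2.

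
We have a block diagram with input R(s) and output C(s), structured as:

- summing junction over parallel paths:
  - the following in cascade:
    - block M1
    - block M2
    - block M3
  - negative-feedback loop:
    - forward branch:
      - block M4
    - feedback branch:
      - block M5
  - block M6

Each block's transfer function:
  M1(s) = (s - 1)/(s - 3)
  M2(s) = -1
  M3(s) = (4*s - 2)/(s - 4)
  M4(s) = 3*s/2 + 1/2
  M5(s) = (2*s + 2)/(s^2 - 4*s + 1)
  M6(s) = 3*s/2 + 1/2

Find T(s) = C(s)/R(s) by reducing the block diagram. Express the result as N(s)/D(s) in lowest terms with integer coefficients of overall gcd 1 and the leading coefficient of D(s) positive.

Reducing step by step:

1. reduce the series chain M1, M2, M3 gives (-4*s^2 + 6*s - 2)/(s^2 - 7*s + 12)
2. apply the feedback formula to M4, M5 gives (3*s^3 - 11*s^2 - s + 1)/(8*s^2 + 4)
3. sum the parallel branches (M1*M2*M3), [M4/(1+M4*M5)], M6, giving the overall T(s)

Answer: (15*s^5 - 144*s^4 + 282*s^3 - 148*s^2 + 63*s + 28)/(8*s^4 - 56*s^3 + 100*s^2 - 28*s + 48)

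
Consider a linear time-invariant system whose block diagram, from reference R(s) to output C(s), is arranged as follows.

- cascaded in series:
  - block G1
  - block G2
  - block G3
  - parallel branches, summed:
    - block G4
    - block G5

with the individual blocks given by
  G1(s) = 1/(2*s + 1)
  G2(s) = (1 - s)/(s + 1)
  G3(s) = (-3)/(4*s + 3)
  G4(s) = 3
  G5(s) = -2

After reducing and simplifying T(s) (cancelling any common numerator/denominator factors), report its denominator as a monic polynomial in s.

Reducing step by step:

(1) sum the parallel branches G4, G5: 1
(2) combine G1, G2, G3, (G4+G5) in series: (3*s - 3)/(8*s^3 + 18*s^2 + 13*s + 3)
Step 2 gives the fully reduced T(s), with no common factor left to cancel. The denominator's leading coefficient is 8, so divide each of its coefficients by 8 to get the monic form.

Answer: s^3 + 9*s^2/4 + 13*s/8 + 3/8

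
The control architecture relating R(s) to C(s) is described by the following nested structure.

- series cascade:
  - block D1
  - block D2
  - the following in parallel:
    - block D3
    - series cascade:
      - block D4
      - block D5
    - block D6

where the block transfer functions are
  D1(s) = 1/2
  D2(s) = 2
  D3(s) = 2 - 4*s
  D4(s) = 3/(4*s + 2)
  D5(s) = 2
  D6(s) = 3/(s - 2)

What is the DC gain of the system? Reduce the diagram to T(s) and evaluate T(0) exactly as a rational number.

The answer is 7/2.

Reasoning:
Step 1. cascade D4, D5 gives 3/(2*s + 1)
Step 2. reduce the parallel group D3, (D4*D5), D6 gives (-8*s^3 + 16*s^2 + 11*s - 7)/(2*s^2 - 3*s - 2)
Step 3. reduce the series chain D1, D2, (D3+(D4*D5)+D6) gives (-8*s^3 + 16*s^2 + 11*s - 7)/(2*s^2 - 3*s - 2)
The step-3 result is T(s). Setting s = 0: T(0) = -7/(-2) = 7/2.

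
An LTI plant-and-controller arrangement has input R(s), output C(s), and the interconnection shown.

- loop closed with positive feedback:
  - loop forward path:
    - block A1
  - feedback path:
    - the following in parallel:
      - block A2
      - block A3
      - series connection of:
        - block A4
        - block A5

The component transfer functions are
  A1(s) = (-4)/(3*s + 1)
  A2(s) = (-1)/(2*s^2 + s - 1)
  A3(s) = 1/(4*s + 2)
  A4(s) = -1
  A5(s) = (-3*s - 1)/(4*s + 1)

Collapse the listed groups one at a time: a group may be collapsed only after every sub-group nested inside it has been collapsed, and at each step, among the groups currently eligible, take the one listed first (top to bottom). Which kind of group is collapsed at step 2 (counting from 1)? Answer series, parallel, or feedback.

Step 1: series reduction of A4, A5
Step 2: add A2, A3, (A4*A5) (parallel)
Step 3: feedback reduction of A1, (A2+A3+(A4*A5))
The group at step 2 is a parallel group.

Hence the answer: parallel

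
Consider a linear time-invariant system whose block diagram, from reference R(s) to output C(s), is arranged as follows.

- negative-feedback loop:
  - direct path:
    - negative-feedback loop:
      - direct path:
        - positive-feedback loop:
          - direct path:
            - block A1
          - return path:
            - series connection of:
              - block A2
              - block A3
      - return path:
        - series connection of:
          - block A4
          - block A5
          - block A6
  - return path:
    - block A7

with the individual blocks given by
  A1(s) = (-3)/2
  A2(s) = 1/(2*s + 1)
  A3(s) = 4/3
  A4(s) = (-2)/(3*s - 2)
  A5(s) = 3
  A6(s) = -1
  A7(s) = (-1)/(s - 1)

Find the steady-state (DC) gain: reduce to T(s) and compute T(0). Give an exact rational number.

First reduce the diagram to T(s).

1. series reduction of A2, A3 = 4/(6*s + 3)
2. collapse the loop (A1 forward, (A2*A3) return) = (-6*s - 3)/(4*s + 6)
3. reduce the series chain A4, A5, A6 = 6/(3*s - 2)
4. collapse the loop ([A1/(1-A1*(A2*A3))] forward, (A4*A5*A6) return) = (-18*s^2 + 3*s + 6)/(12*s^2 - 26*s - 30)
5. reduce the feedback loop with forward [[A1/(1-A1*(A2*A3))]/(1+[A1/(1-A1*(A2*A3))]*(A4*A5*A6))] and return A7 = (-18*s^3 + 21*s^2 + 3*s - 6)/(12*s^3 - 20*s^2 - 7*s + 24)
Evaluating the step-5 result (the overall T(s)) at s = 0 gives T(0) = -6/24 = -1/4.

Answer: -1/4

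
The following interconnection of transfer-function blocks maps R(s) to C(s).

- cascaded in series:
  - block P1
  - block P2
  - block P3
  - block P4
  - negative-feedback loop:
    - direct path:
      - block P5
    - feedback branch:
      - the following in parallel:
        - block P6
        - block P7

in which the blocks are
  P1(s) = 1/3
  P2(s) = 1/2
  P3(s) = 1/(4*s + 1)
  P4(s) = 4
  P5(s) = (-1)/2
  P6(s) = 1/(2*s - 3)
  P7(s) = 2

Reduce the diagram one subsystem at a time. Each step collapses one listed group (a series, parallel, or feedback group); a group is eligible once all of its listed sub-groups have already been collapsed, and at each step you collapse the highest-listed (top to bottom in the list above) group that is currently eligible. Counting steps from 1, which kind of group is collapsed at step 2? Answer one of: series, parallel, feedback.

(1) parallel reduction of P6, P7
(2) collapse the loop (P5 forward, (P6+P7) return)
(3) reduce the series chain P1, P2, P3, P4, [P5/(1+P5*(P6+P7))]
At step 2 the group reduced is feedback.

Final answer: feedback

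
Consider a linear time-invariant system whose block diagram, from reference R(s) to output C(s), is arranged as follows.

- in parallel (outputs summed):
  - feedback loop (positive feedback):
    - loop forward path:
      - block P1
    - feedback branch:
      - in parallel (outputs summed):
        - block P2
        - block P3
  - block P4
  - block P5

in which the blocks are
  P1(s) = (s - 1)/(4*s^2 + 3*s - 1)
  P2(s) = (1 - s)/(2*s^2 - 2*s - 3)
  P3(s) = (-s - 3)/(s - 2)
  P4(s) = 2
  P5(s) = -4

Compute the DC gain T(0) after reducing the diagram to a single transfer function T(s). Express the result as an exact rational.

[1] combine P2, P3 in parallel: (-2*s^3 - 5*s^2 + 12*s + 7)/(2*s^3 - 6*s^2 + s + 6)
[2] reduce the feedback loop with forward P1 and return (P2+P3): (2*s^4 - 8*s^3 + 7*s^2 + 5*s - 6)/(8*s^5 - 16*s^4 - 13*s^3 + 16*s^2 + 22*s + 1)
[3] parallel reduction of [P1/(1-P1*(P2+P3))], P4, P5: (-16*s^5 + 34*s^4 + 18*s^3 - 25*s^2 - 39*s - 8)/(8*s^5 - 16*s^4 - 13*s^3 + 16*s^2 + 22*s + 1)
DC gain: substitute s = 0 into T(s) from step 3: T(0) = -8/1 = -8.

Answer: -8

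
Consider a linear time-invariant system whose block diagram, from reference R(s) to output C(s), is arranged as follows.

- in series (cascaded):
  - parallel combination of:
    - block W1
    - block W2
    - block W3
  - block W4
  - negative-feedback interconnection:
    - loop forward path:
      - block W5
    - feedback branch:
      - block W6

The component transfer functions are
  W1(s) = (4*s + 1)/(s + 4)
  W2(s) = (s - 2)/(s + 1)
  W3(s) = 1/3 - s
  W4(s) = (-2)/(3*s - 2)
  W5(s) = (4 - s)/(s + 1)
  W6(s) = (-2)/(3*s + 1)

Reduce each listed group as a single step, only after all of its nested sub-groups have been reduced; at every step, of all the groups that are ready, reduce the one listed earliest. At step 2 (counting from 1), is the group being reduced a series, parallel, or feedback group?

Step 1: add W1, W2, W3 (parallel)
Step 2: reduce the feedback loop with forward W5 and return W6
Step 3: series reduction of (W1+W2+W3), W4, [W5/(1+W5*W6)]
So the answer for step 2 is feedback.

Hence the answer: feedback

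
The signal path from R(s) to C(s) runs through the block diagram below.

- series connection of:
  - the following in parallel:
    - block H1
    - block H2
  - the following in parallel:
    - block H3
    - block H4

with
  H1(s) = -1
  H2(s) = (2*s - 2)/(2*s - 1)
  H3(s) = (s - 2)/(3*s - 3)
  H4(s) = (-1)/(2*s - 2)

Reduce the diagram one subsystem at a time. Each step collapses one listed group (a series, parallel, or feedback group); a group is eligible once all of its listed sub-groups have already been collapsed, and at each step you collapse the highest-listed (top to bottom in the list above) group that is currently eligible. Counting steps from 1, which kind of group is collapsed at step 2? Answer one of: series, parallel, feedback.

Step 1: add H1, H2 (parallel)
Step 2: sum the parallel branches H3, H4
Step 3: reduce the series chain (H1+H2), (H3+H4)
Step 2 collapses a parallel group.

Final answer: parallel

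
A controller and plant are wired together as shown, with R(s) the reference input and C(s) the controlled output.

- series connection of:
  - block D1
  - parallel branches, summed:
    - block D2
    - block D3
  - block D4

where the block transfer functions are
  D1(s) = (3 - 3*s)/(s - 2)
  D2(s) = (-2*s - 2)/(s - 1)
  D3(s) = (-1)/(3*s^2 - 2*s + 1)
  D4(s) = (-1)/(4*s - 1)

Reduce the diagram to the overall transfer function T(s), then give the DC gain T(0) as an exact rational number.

First reduce the diagram to T(s).

Step 1 - parallel reduction of D2, D3 gives (-6*s^3 - 2*s^2 + s - 1)/(3*s^3 - 5*s^2 + 3*s - 1)
Step 2 - multiply D1, (D2+D3), D4 (series) gives (-18*s^3 - 6*s^2 + 3*s - 3)/(12*s^4 - 35*s^3 + 28*s^2 - 13*s + 2)
Step 2 gives the overall T(s). Then T(0) = -3/2.

Answer: -3/2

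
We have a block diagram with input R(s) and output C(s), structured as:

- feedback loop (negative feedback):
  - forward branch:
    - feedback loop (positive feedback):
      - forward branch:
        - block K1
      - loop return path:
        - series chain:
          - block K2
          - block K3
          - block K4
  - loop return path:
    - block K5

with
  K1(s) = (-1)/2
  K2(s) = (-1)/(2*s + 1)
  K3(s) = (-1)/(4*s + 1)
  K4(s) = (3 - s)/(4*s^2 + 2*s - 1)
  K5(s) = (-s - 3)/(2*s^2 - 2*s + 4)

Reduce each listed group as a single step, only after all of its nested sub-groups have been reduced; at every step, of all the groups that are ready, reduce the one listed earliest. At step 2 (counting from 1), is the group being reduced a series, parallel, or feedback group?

Step 1: reduce the series chain K2, K3, K4
Step 2: apply the feedback formula to K1, (K2*K3*K4)
Step 3: feedback reduction of [K1/(1-K1*(K2*K3*K4))], K5
The group at step 2 is a feedback group.

Therefore the answer is feedback.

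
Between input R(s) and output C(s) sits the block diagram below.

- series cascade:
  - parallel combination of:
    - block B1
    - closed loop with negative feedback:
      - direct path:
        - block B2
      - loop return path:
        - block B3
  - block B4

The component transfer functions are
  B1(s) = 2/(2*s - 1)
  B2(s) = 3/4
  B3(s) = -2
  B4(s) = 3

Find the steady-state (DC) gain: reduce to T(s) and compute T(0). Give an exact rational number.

Reducing step by step:

Step 1 - reduce the feedback loop with forward B2 and return B3 -> (-3)/2
Step 2 - parallel reduction of B1, [B2/(1+B2*B3)] -> (7 - 6*s)/(4*s - 2)
Step 3 - reduce the series chain (B1+[B2/(1+B2*B3)]), B4 -> (21 - 18*s)/(4*s - 2)
Evaluating the step-3 result (the overall T(s)) at s = 0 gives T(0) = 21/(-2) = -21/2.

Answer: -21/2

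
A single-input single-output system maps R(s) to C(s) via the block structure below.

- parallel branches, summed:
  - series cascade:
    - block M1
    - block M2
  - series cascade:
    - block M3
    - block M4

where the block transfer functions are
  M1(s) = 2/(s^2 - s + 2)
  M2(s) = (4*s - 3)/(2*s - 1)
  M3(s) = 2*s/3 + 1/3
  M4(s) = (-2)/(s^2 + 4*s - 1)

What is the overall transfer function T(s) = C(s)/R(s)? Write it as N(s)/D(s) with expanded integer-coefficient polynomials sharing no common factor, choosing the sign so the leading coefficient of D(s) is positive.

Step 1. reduce the series chain M1, M2 gives (8*s - 6)/(2*s^3 - 3*s^2 + 5*s - 2)
Step 2. combine M3, M4 in series gives (-4*s - 2)/(3*s^2 + 12*s - 3)
Step 3. add (M1*M2), (M3*M4) (parallel); the result is T(s) itself (integer coefficients, no common factor, positive leading denominator coefficient)

Therefore the answer is (-8*s^4 + 32*s^3 + 64*s^2 - 98*s + 22)/(6*s^5 + 15*s^4 - 27*s^3 + 63*s^2 - 39*s + 6).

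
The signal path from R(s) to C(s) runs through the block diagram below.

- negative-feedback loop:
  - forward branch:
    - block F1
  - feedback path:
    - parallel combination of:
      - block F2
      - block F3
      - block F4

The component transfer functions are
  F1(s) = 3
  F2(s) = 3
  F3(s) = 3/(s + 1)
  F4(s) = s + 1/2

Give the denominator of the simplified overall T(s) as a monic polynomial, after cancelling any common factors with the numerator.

First reduce the diagram to T(s).

[1] combine F2, F3, F4 in parallel = (2*s^2 + 9*s + 13)/(2*s + 2)
[2] feedback reduction of F1, (F2+F3+F4) = (6*s + 6)/(6*s^2 + 29*s + 41)
No further cancellation is possible in the step-2 result, so that is T(s). Its denominator becomes monic after dividing by the leading coefficient 6.

Answer: s^2 + 29*s/6 + 41/6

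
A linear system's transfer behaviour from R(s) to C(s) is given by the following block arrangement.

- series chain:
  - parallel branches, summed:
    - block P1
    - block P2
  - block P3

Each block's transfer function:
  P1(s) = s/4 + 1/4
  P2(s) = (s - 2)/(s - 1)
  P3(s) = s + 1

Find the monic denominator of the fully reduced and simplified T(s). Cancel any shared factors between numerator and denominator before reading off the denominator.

First reduce the diagram to T(s).

1. combine P1, P2 in parallel gives (s^2 + 4*s - 9)/(4*s - 4)
2. combine (P1+P2), P3 in series gives (s^3 + 5*s^2 - 5*s - 9)/(4*s - 4)
No further cancellation is possible in the step-2 result, so that is T(s). Its denominator becomes monic after dividing by the leading coefficient 4.

Answer: s - 1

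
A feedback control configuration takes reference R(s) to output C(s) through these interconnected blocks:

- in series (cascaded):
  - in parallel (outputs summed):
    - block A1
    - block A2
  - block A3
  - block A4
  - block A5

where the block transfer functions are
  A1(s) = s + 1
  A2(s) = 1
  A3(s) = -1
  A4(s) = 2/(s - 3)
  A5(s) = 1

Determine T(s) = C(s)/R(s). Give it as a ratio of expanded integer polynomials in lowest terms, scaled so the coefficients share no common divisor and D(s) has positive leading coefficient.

The answer is (-2*s - 4)/(s - 3).

Reasoning:
(1) reduce the parallel group A1, A2; result s + 2
(2) series reduction of (A1+A2), A3, A4, A5; the result is T(s) itself (integer coefficients, no common factor, positive leading denominator coefficient)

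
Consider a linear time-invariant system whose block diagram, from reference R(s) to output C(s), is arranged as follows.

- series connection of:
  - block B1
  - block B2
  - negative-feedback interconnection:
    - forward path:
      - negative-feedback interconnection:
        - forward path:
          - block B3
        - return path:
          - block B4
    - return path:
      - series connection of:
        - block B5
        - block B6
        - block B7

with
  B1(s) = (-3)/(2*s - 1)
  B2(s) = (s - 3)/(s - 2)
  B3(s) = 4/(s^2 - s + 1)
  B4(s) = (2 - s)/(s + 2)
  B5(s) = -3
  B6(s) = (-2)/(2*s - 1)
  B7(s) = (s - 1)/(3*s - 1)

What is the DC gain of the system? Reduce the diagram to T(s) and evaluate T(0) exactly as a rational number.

1. close the feedback loop around B3, B4; result (4*s + 8)/(s^3 + s^2 - 5*s + 10)
2. reduce the series chain B5, B6, B7; result (6*s - 6)/(6*s^2 - 5*s + 1)
3. feedback reduction of [B3/(1+B3*B4)], (B5*B6*B7); result (24*s^3 + 28*s^2 - 36*s + 8)/(6*s^5 + s^4 - 34*s^3 + 110*s^2 - 31*s - 38)
4. reduce the series chain B1, B2, [[B3/(1+B3*B4)]/(1+[B3/(1+B3*B4)]*(B5*B6*B7))]; result (-36*s^3 + 48*s^2 + 204*s - 72)/(6*s^6 - 11*s^5 - 36*s^4 + 178*s^3 - 251*s^2 + 24*s + 76)
DC gain: substitute s = 0 into T(s) from step 4: T(0) = -72/76 = -18/19.

Answer: -18/19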